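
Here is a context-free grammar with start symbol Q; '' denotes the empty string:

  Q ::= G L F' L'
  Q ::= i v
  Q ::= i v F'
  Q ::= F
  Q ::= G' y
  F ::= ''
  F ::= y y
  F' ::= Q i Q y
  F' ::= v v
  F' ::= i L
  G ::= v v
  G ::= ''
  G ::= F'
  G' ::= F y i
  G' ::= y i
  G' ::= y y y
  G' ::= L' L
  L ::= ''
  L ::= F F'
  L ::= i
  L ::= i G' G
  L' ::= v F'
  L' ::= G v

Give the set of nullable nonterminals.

Directly nullable (have an ''-production): F, G, L.
Q ::= F with every symbol nullable, so Q is nullable.
No other nonterminal has a production whose RHS symbols are all nullable.

{ F, G, L, Q }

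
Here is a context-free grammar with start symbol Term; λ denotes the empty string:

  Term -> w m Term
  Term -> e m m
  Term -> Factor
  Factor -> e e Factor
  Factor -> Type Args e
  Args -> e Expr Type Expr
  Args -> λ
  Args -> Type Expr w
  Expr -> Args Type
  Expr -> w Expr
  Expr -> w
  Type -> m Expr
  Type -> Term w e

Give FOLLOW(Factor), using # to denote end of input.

{ #, w }

In Term -> Factor: Factor is at the end, add FOLLOW(Term) = { #, w }.
In Factor -> e e Factor: Factor is at the end, add FOLLOW(Factor) = { #, w }.
Union: FOLLOW(Factor) = { #, w }.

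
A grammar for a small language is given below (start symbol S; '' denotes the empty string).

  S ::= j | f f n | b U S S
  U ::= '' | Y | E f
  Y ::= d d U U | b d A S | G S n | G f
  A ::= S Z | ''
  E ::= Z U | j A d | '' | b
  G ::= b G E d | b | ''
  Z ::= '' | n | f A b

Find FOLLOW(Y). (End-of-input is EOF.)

In U ::= Y: Y is at the end, add FOLLOW(U) = { b, d, f, j, n }.
Union: FOLLOW(Y) = { b, d, f, j, n }.

{ b, d, f, j, n }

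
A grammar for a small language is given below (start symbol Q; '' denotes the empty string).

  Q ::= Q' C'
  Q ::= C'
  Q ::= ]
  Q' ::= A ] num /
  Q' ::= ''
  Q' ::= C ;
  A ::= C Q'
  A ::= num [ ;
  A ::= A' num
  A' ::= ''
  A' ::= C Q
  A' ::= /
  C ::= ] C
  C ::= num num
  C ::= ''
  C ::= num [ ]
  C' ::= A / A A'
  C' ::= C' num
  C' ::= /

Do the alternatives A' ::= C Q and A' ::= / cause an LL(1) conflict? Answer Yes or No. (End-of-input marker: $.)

FIRST(C Q) = { /, ;, ], num } and FIRST(/) = { / }.
Both contain /, so the two alternatives are not disjoint — LL(1) conflict.

Yes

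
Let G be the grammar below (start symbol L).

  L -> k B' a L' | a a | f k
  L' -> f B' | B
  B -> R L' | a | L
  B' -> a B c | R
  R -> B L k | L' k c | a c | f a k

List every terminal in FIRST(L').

{ a, f, k }

L' -> f B' contributes {f}.
From L' -> B: add FIRST(B) = { a, f, k }.
Union: FIRST(L') = { a, f, k }.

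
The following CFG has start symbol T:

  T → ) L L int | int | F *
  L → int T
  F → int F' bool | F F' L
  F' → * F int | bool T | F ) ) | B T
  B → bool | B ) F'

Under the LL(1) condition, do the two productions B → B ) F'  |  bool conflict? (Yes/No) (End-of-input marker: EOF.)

FIRST(B ) F') = { bool } and FIRST(bool) = { bool }.
Both contain bool, so the two alternatives are not disjoint — LL(1) conflict.

Yes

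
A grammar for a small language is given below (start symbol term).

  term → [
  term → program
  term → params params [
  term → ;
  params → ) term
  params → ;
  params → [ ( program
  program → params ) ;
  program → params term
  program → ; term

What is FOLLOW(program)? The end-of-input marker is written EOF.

{ EOF, ), ;, [ }

In term → program: program is at the end, add FOLLOW(term) = { EOF, ), ;, [ }.
In params → [ ( program: program is at the end, add FOLLOW(params) = { ), ;, [ }.
Union: FOLLOW(program) = { EOF, ), ;, [ }.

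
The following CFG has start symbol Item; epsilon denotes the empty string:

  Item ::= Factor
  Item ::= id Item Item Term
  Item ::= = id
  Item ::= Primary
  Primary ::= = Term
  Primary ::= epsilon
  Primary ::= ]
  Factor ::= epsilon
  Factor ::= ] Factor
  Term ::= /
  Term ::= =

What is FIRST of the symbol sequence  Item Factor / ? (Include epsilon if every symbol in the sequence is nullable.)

{ /, =, ], id }

Add FIRST(Item)\{epsilon} = { =, ], id }; Item is nullable, continue.
Add FIRST(Factor)\{epsilon} = { ] }; Factor is nullable, continue.
/ is a terminal; add {/} and stop.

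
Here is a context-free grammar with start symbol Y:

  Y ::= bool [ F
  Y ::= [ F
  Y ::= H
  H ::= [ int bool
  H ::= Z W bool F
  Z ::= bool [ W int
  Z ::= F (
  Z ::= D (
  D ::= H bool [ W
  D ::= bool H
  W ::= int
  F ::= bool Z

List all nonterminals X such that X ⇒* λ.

No nonterminal has an empty production or an RHS whose symbols are all nullable.

{ } (none)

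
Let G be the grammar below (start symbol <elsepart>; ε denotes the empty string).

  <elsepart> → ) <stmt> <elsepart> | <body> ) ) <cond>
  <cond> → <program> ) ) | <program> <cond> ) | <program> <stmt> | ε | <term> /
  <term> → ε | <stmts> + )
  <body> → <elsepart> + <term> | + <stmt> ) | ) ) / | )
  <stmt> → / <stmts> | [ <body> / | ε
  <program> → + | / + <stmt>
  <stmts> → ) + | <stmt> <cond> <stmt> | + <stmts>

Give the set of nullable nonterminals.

{ <cond>, <stmt>, <stmts>, <term> }

Directly nullable (have an ε-production): <cond>, <term>, <stmt>.
<stmts> → <stmt> <cond> <stmt> with every symbol nullable, so <stmts> is nullable.
No other nonterminal has a production whose RHS symbols are all nullable.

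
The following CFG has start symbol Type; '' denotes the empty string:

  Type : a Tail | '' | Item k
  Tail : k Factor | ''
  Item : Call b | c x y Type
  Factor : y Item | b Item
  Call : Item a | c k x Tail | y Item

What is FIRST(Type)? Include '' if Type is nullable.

{ a, c, y, '' }

Type : a Tail contributes {a}.
Type : '' contributes ''.
From Type : Item k: add FIRST(Item) = { c, y }.
Union: FIRST(Type) = { a, c, y, '' }.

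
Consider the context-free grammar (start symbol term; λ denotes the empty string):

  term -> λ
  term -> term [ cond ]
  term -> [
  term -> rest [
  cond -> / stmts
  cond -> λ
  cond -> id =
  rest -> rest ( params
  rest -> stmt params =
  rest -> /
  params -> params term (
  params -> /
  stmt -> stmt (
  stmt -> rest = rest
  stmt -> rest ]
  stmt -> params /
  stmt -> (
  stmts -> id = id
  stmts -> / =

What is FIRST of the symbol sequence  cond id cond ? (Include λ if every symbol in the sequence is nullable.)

{ /, id }

Add FIRST(cond)\{λ} = { /, id }; cond is nullable, continue.
id is a terminal; add {id} and stop.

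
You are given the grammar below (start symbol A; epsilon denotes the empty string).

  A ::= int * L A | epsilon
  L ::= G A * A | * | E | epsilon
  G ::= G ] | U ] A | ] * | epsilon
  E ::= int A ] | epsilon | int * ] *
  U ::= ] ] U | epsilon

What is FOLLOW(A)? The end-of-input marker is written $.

A is the start symbol, so $ ∈ FOLLOW(A).
In A ::= int * L A: A is at the end, add FOLLOW(A) = { $, *, ], int }.
In L ::= G A * A: add FIRST(* A) = { * }.
In L ::= G A * A: A is at the end, add FOLLOW(L) = { $, *, ], int }.
In G ::= U ] A: A is at the end, add FOLLOW(G) = { *, ], int }.
In E ::= int A ]: add FIRST(]) = { ] }.
Union: FOLLOW(A) = { $, *, ], int }.

{ $, *, ], int }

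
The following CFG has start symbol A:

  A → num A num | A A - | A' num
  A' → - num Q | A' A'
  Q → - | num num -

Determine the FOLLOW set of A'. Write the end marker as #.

In A → A' num: add FIRST(num) = { num }.
In A' → A' A': add FIRST(A') = { - }.
In A' → A' A': A' is at the end, add FOLLOW(A') = { -, num }.
Union: FOLLOW(A') = { -, num }.

{ -, num }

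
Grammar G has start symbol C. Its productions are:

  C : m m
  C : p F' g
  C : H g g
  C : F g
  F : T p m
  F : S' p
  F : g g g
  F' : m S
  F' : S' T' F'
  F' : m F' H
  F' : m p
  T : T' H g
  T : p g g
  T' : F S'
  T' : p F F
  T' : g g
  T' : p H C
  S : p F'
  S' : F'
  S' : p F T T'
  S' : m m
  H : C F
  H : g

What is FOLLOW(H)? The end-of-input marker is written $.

{ g, m, p }

In C : H g g: add FIRST(g g) = { g }.
In F' : m F' H: H is at the end, add FOLLOW(F') = { g, m, p }.
In T : T' H g: add FIRST(g) = { g }.
In T' : p H C: add FIRST(C) = { g, m, p }.
Union: FOLLOW(H) = { g, m, p }.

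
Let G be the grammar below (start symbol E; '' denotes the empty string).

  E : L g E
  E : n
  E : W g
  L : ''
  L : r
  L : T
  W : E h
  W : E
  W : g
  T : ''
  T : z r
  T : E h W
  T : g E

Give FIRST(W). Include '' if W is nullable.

{ g, n, r, z }

From W : E h: add FIRST(E) = { g, n, r, z }.
From W : E: add FIRST(E) = { g, n, r, z }.
W : g contributes {g}.
Union: FIRST(W) = { g, n, r, z }.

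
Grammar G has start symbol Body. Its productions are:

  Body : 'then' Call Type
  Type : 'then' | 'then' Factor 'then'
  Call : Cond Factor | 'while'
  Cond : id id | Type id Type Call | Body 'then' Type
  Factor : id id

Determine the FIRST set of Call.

From Call : Cond Factor: add FIRST(Cond) = { 'then', id }.
Call : 'while' contributes {'while'}.
Union: FIRST(Call) = { 'then', 'while', id }.

{ 'then', 'while', id }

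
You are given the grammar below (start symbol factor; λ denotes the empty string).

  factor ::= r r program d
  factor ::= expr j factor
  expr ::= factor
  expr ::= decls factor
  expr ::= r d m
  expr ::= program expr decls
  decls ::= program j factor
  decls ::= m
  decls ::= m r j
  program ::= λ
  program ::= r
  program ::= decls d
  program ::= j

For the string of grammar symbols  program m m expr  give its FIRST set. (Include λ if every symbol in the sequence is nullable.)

{ j, m, r }

Add FIRST(program)\{λ} = { j, m, r }; program is nullable, continue.
m is a terminal; add {m} and stop.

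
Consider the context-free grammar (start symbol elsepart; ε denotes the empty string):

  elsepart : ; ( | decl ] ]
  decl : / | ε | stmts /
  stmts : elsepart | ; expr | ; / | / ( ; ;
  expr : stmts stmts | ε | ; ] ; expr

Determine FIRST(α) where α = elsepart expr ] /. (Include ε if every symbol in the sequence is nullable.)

{ /, ;, ] }

Add FIRST(elsepart) = { /, ;, ] }; elsepart is not nullable, stop.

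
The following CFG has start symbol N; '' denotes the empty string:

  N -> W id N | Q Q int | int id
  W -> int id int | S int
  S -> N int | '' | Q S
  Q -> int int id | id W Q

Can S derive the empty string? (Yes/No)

S has an ''-production, so S ⇒ ''.

Yes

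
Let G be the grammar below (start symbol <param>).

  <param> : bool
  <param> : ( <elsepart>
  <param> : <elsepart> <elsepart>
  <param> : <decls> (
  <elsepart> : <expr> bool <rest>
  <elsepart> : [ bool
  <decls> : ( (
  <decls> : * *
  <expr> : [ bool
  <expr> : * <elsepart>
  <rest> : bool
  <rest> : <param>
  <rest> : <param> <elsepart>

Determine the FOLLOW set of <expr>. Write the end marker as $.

In <elsepart> : <expr> bool <rest>: add FIRST(bool <rest>) = { bool }.
Union: FOLLOW(<expr>) = { bool }.

{ bool }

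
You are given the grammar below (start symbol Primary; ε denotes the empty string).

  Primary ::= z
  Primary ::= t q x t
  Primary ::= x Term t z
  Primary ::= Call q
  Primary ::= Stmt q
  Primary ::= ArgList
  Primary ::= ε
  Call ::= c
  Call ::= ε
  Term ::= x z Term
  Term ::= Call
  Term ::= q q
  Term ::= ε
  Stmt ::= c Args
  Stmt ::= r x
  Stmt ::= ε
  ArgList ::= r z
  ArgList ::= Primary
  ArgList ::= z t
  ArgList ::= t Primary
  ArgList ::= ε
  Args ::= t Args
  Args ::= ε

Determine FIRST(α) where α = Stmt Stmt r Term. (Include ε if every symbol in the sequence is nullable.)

{ c, r }

Add FIRST(Stmt)\{ε} = { c, r }; Stmt is nullable, continue.
Add FIRST(Stmt)\{ε} = { c, r }; Stmt is nullable, continue.
r is a terminal; add {r} and stop.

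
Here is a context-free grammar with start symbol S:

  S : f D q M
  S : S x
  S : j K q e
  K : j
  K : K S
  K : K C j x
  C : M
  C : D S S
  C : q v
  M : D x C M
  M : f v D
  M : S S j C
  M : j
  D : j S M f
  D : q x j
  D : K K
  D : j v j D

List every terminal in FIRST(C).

From C : M: add FIRST(M) = { f, j, q }.
From C : D S S: add FIRST(D) = { j, q }.
C : q v contributes {q}.
Union: FIRST(C) = { f, j, q }.

{ f, j, q }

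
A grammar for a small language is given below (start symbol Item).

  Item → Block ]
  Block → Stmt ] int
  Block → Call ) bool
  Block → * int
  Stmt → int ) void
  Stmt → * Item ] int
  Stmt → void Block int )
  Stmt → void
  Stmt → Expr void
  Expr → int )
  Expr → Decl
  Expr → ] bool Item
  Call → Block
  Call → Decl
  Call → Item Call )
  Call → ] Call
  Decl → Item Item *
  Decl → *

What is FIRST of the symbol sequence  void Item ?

void is a terminal; add {void} and stop.

{ void }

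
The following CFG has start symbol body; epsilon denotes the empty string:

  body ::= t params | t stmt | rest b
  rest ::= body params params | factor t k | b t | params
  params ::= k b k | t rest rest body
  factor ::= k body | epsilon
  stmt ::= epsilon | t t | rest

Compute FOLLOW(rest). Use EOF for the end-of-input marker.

{ EOF, b, k, t }

In body ::= rest b: add FIRST(b) = { b }.
In params ::= t rest rest body: add FIRST(rest body) = { b, k, t }.
In params ::= t rest rest body: add FIRST(body) = { b, k, t }.
In stmt ::= rest: rest is at the end, add FOLLOW(stmt) = { EOF, b, k, t }.
Union: FOLLOW(rest) = { EOF, b, k, t }.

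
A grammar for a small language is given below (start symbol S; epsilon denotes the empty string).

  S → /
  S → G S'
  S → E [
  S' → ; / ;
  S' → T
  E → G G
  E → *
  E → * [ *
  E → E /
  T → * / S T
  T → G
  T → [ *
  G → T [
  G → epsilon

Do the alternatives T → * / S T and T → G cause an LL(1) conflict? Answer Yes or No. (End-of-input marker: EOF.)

FIRST(* / S T) = { * } and FIRST(G) = { *, [, epsilon }.
Both contain *, so the two alternatives are not disjoint — LL(1) conflict.

Yes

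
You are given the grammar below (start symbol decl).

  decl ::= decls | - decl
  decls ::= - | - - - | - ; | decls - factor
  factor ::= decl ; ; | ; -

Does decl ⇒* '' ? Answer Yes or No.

No nonterminal in this grammar is nullable.
No production of decl has an RHS whose symbols are all nullable, so decl is not nullable.

No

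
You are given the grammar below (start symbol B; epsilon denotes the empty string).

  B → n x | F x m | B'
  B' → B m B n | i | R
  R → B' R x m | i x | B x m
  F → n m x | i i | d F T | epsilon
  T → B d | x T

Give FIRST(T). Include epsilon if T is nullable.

From T → B d: add FIRST(B) = { d, i, n, x }.
T → x T contributes {x}.
Union: FIRST(T) = { d, i, n, x }.

{ d, i, n, x }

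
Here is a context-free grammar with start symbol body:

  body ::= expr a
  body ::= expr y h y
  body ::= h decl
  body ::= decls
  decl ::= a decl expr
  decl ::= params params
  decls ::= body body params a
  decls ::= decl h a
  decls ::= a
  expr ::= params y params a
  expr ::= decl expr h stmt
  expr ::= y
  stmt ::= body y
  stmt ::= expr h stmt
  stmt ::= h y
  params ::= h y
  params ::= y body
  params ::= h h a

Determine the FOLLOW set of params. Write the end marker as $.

{ $, a, h, y }

In decl ::= params params: add FIRST(params) = { h, y }.
In decl ::= params params: params is at the end, add FOLLOW(decl) = { $, a, h, y }.
In decls ::= body body params a: add FIRST(a) = { a }.
In expr ::= params y params a: add FIRST(y params a) = { y }.
In expr ::= params y params a: add FIRST(a) = { a }.
Union: FOLLOW(params) = { $, a, h, y }.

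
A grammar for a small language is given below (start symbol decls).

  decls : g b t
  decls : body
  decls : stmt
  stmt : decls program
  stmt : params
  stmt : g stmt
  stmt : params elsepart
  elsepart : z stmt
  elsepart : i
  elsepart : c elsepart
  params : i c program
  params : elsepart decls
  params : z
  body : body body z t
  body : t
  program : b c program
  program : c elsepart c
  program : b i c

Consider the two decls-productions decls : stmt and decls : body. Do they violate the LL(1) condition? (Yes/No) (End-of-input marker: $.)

Yes

FIRST(stmt) = { c, g, i, t, z } and FIRST(body) = { t }.
Both contain t, so the two alternatives are not disjoint — LL(1) conflict.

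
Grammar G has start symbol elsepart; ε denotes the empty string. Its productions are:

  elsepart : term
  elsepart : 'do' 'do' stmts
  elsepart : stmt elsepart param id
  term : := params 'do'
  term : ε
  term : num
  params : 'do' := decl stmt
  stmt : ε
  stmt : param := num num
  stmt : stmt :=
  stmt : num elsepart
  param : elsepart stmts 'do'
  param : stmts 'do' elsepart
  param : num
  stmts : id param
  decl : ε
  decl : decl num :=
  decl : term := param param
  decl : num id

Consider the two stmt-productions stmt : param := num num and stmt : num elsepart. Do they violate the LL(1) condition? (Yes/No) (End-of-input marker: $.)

Yes

FIRST(param := num num) = { 'do', :=, id, num } and FIRST(num elsepart) = { num }.
Both contain num, so the two alternatives are not disjoint — LL(1) conflict.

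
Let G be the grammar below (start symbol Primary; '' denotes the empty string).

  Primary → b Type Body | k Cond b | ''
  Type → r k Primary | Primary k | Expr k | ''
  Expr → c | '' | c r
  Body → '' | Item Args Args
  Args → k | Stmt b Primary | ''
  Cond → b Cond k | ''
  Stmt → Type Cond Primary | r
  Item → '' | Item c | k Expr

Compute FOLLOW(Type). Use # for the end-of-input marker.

In Primary → b Type Body: add FIRST(Body)\{''} = { b, c, k, r }.
  Since Body is nullable, also add FOLLOW(Primary) = { #, b, c, k, r }.
In Stmt → Type Cond Primary: add FIRST(Cond Primary)\{''} = { b, k }.
  Since Cond Primary is nullable, also add FOLLOW(Stmt) = { b }.
Union: FOLLOW(Type) = { #, b, c, k, r }.

{ #, b, c, k, r }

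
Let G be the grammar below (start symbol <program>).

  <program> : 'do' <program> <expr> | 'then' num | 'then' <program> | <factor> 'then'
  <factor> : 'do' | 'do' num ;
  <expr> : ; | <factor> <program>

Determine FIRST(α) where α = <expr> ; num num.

{ 'do', ; }

Add FIRST(<expr>) = { 'do', ; }; <expr> is not nullable, stop.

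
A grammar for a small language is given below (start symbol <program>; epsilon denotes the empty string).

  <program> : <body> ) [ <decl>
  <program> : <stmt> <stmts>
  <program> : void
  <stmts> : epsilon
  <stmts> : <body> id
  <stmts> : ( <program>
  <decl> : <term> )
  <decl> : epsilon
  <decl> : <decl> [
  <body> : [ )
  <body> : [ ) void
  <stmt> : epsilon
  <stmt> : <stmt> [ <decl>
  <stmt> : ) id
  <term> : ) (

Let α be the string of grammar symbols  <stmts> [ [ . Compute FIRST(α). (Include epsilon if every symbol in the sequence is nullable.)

{ (, [ }

Add FIRST(<stmts>)\{epsilon} = { (, [ }; <stmts> is nullable, continue.
[ is a terminal; add {[} and stop.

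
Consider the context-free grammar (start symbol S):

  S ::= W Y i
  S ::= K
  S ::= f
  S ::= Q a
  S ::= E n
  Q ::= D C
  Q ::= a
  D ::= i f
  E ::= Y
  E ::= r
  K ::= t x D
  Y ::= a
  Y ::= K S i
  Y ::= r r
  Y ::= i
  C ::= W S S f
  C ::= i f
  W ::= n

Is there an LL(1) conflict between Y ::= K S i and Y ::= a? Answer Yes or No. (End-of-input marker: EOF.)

FIRST(K S i) = { t } and FIRST(a) = { a }.
The FIRST sets are disjoint and neither alternative is nullable — no conflict.

No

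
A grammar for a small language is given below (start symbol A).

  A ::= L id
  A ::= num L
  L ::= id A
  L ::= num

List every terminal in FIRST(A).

{ id, num }

From A ::= L id: add FIRST(L) = { id, num }.
A ::= num L contributes {num}.
Union: FIRST(A) = { id, num }.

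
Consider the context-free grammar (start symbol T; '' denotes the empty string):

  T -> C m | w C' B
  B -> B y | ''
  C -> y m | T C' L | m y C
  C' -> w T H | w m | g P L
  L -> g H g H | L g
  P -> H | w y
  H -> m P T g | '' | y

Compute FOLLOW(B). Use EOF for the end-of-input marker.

{ EOF, g, m, w, y }

In T -> w C' B: B is at the end, add FOLLOW(T) = { EOF, g, m, w, y }.
In B -> B y: add FIRST(y) = { y }.
Union: FOLLOW(B) = { EOF, g, m, w, y }.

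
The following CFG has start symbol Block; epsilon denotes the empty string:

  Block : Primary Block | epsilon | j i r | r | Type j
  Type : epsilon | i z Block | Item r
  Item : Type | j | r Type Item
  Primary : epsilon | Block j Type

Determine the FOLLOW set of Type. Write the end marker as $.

{ $, i, j, r }

In Block : Type j: add FIRST(j) = { j }.
In Item : Type: Type is at the end, add FOLLOW(Item) = { r }.
In Item : r Type Item: add FIRST(Item)\{epsilon} = { i, j, r }.
  Since Item is nullable, also add FOLLOW(Item) = { r }.
In Primary : Block j Type: Type is at the end, add FOLLOW(Primary) = { $, i, j, r }.
Union: FOLLOW(Type) = { $, i, j, r }.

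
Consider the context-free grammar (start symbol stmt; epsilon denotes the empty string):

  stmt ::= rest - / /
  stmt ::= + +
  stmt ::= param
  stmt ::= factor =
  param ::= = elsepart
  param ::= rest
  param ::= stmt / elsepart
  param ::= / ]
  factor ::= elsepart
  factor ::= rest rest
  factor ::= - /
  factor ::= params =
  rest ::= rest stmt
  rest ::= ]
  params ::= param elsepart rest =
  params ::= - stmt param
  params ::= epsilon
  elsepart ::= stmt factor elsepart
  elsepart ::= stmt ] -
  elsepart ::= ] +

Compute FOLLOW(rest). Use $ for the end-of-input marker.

{ $, +, -, /, =, ] }

In stmt ::= rest - / /: add FIRST(- / /) = { - }.
In param ::= rest: rest is at the end, add FOLLOW(param) = { $, +, -, /, =, ] }.
In factor ::= rest rest: add FIRST(rest) = { ] }.
In factor ::= rest rest: rest is at the end, add FOLLOW(factor) = { +, -, /, =, ] }.
In rest ::= rest stmt: add FIRST(stmt) = { +, -, /, =, ] }.
In params ::= param elsepart rest =: add FIRST(=) = { = }.
Union: FOLLOW(rest) = { $, +, -, /, =, ] }.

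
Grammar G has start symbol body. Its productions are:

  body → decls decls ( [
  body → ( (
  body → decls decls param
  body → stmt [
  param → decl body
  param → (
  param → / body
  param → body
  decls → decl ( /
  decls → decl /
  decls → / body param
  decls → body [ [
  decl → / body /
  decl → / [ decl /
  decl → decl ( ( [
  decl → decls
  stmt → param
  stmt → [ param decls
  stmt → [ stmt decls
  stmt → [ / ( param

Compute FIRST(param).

From param → decl body: add FIRST(decl) = { (, /, [ }.
param → ( contributes {(}.
param → / body contributes {/}.
From param → body: add FIRST(body) = { (, /, [ }.
Union: FIRST(param) = { (, /, [ }.

{ (, /, [ }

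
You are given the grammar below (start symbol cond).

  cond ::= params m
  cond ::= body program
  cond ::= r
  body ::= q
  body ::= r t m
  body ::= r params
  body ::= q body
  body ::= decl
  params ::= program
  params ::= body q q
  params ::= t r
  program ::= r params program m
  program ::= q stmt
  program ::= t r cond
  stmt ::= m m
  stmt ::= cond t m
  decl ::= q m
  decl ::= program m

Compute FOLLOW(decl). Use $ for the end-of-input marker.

In body ::= decl: decl is at the end, add FOLLOW(body) = { q, r, t }.
Union: FOLLOW(decl) = { q, r, t }.

{ q, r, t }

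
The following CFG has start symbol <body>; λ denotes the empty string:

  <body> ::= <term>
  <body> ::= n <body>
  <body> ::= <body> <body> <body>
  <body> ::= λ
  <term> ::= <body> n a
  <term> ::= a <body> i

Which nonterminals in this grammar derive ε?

Directly nullable (have an λ-production): <body>.
No other nonterminal has a production whose RHS symbols are all nullable.

{ <body> }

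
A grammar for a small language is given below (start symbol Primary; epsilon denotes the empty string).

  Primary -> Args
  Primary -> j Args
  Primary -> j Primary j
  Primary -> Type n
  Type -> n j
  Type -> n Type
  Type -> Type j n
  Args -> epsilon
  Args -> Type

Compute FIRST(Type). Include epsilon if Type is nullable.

{ n }

Type -> n j contributes {n}.
Type -> n Type contributes {n}.
From Type -> Type j n: add FIRST(Type) = { n }.
Union: FIRST(Type) = { n }.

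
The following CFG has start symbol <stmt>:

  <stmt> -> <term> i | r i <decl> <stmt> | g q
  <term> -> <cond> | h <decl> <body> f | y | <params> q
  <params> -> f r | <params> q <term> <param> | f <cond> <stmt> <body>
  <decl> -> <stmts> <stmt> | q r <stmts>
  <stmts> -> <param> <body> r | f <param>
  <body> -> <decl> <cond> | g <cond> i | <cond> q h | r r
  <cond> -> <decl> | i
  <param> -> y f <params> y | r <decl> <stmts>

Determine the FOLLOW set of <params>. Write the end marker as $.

In <term> -> <params> q: add FIRST(q) = { q }.
In <params> -> <params> q <term> <param>: add FIRST(q <term> <param>) = { q }.
In <param> -> y f <params> y: add FIRST(y) = { y }.
Union: FOLLOW(<params>) = { q, y }.

{ q, y }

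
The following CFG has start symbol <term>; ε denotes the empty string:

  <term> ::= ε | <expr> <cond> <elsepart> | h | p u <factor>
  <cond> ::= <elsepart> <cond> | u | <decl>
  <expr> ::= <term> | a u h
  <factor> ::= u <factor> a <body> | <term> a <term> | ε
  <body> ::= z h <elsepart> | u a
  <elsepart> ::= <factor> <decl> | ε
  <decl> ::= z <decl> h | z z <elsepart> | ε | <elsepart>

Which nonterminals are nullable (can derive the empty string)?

{ <cond>, <decl>, <elsepart>, <expr>, <factor>, <term> }

Directly nullable (have an ε-production): <term>, <factor>, <elsepart>, <decl>.
<expr> ::= <term> with every symbol nullable, so <expr> is nullable.
<cond> ::= <elsepart> <cond> with every symbol nullable, so <cond> is nullable.
No other nonterminal has a production whose RHS symbols are all nullable.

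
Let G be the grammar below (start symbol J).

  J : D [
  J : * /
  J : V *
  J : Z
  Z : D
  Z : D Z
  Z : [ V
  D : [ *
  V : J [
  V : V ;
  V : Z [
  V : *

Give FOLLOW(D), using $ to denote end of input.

In J : D [: add FIRST([) = { [ }.
In Z : D: D is at the end, add FOLLOW(Z) = { $, [ }.
In Z : D Z: add FIRST(Z) = { [ }.
Union: FOLLOW(D) = { $, [ }.

{ $, [ }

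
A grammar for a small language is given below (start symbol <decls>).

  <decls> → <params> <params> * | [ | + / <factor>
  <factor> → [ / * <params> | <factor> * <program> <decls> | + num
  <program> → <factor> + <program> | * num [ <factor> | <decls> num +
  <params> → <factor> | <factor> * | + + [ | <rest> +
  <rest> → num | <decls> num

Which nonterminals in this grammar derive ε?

No nonterminal has an empty production or an RHS whose symbols are all nullable.

{ } (none)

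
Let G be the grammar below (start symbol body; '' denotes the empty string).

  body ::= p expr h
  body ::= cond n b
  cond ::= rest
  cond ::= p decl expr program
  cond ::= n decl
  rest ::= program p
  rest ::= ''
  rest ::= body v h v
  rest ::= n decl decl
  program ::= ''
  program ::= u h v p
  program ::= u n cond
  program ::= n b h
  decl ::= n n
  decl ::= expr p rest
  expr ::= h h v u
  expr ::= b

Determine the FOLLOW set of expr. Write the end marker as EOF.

In body ::= p expr h: add FIRST(h) = { h }.
In cond ::= p decl expr program: add FIRST(program)\{''} = { n, u }.
  Since program is nullable, also add FOLLOW(cond) = { n, p }.
In decl ::= expr p rest: add FIRST(p rest) = { p }.
Union: FOLLOW(expr) = { h, n, p, u }.

{ h, n, p, u }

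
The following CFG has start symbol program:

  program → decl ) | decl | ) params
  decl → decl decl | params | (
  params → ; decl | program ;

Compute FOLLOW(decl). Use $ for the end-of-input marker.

In program → decl ): add FIRST()) = { ) }.
In program → decl: decl is at the end, add FOLLOW(program) = { $, ; }.
In decl → decl decl: add FIRST(decl) = { (, ), ; }.
In decl → decl decl: decl is at the end, add FOLLOW(decl) = { $, (, ), ; }.
In params → ; decl: decl is at the end, add FOLLOW(params) = { $, (, ), ; }.
Union: FOLLOW(decl) = { $, (, ), ; }.

{ $, (, ), ; }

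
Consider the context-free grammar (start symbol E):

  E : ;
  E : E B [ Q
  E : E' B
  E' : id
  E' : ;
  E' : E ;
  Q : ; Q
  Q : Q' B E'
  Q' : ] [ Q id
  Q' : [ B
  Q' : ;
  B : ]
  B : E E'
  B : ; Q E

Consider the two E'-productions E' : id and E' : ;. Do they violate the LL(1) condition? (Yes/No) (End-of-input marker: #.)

FIRST(id) = { id } and FIRST(;) = { ; }.
The FIRST sets are disjoint and neither alternative is nullable — no conflict.

No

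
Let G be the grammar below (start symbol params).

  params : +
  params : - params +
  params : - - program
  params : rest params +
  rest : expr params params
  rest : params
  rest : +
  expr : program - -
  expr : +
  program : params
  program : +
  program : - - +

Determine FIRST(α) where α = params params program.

Add FIRST(params) = { +, - }; params is not nullable, stop.

{ +, - }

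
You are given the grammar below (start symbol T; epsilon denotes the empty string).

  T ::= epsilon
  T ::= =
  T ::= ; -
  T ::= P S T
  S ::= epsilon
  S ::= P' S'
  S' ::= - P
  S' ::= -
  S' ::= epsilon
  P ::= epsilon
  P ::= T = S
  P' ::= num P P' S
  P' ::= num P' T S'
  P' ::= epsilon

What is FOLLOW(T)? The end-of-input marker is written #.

{ #, -, ;, =, num }

T is the start symbol, so # ∈ FOLLOW(T).
In T ::= P S T: T is at the end, add FOLLOW(T) = { #, -, ;, =, num }.
In P ::= T = S: add FIRST(= S) = { = }.
In P' ::= num P' T S': add FIRST(S')\{epsilon} = { - }.
  Since S' is nullable, also add FOLLOW(P') = { #, -, ;, =, num }.
Union: FOLLOW(T) = { #, -, ;, =, num }.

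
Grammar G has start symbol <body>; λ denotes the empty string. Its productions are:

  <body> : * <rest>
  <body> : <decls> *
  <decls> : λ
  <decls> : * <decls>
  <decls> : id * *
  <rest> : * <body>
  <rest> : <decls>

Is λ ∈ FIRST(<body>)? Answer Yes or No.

No

Nullable nonterminals: <decls>, <rest>.
No production of <body> has an RHS whose symbols are all nullable, so <body> is not nullable.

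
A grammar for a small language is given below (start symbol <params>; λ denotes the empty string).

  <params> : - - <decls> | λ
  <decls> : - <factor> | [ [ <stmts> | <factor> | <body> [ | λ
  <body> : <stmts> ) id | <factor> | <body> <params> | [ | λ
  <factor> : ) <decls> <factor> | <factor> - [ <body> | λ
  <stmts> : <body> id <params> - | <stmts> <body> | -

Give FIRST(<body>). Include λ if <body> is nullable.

From <body> : <stmts> ) id: add FIRST(<stmts>) = { ), -, [, id }.
From <body> : <factor>: add FIRST(<factor>) = { ), -, λ } (including λ since <factor> is nullable).
From <body> : <body> <params>: <body>, <params> nullable, take FIRST(<body>) ∪ FIRST(<params>) = { ), -, [, id }; also λ since the whole RHS is nullable.
<body> : [ contributes {[}.
<body> : λ contributes λ.
Union: FIRST(<body>) = { ), -, [, id, λ }.

{ ), -, [, id, λ }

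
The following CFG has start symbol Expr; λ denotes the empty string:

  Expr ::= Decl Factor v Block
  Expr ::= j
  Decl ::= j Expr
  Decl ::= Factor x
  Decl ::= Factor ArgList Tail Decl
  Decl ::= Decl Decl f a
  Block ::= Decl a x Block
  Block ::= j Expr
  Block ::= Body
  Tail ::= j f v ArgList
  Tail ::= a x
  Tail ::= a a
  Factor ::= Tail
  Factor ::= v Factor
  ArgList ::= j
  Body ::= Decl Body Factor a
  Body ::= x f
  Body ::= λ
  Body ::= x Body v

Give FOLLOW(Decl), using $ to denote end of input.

In Expr ::= Decl Factor v Block: add FIRST(Factor v Block) = { a, j, v }.
In Decl ::= Factor ArgList Tail Decl: Decl is at the end, add FOLLOW(Decl) = { a, f, j, v, x }.
In Decl ::= Decl Decl f a: add FIRST(Decl f a) = { a, j, v }.
In Decl ::= Decl Decl f a: add FIRST(f a) = { f }.
In Block ::= Decl a x Block: add FIRST(a x Block) = { a }.
In Body ::= Decl Body Factor a: add FIRST(Body Factor a) = { a, j, v, x }.
Union: FOLLOW(Decl) = { a, f, j, v, x }.

{ a, f, j, v, x }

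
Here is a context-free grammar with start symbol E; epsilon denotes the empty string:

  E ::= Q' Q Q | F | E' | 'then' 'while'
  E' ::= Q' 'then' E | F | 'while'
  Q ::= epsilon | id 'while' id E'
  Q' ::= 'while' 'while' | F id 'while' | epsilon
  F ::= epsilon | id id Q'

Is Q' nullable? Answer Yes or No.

Q' has an epsilon-production, so Q' ⇒ epsilon.

Yes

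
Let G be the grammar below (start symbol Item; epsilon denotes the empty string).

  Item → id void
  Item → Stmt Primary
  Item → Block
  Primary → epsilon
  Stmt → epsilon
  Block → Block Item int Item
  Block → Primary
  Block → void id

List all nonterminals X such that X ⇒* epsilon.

{ Block, Item, Primary, Stmt }

Directly nullable (have an epsilon-production): Primary, Stmt.
Block → Primary with every symbol nullable, so Block is nullable.
Item → Stmt Primary with every symbol nullable, so Item is nullable.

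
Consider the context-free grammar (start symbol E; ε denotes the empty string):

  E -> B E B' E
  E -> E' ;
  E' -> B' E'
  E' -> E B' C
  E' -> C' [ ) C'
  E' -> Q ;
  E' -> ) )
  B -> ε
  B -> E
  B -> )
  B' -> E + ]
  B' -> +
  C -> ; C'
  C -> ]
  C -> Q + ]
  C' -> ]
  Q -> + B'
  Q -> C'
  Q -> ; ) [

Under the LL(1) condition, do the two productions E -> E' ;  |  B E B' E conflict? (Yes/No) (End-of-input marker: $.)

FIRST(E' ;) = { ), +, ;, ] } and FIRST(B E B' E) = { ), +, ;, ] }.
Both contain ), so the two alternatives are not disjoint — LL(1) conflict.

Yes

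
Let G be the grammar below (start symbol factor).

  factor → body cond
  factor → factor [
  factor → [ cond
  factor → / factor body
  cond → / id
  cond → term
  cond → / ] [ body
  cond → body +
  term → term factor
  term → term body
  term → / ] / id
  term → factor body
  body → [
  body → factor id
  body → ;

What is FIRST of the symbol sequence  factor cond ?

{ /, ;, [ }

Add FIRST(factor) = { /, ;, [ }; factor is not nullable, stop.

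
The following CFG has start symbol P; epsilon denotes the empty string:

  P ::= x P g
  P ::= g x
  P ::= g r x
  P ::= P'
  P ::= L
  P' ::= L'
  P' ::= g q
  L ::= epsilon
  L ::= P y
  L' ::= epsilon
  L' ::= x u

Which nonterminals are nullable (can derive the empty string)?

Directly nullable (have an epsilon-production): L, L'.
P' ::= L' with every symbol nullable, so P' is nullable.
P ::= P' with every symbol nullable, so P is nullable.

{ L, L', P, P' }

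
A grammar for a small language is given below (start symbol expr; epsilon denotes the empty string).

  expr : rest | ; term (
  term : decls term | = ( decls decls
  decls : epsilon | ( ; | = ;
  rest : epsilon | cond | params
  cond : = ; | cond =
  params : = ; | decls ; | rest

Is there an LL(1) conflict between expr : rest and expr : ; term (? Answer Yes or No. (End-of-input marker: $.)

FIRST(rest) = { (, ;, =, epsilon } and FIRST(; term () = { ; }.
Both contain ;, so the two alternatives are not disjoint — LL(1) conflict.

Yes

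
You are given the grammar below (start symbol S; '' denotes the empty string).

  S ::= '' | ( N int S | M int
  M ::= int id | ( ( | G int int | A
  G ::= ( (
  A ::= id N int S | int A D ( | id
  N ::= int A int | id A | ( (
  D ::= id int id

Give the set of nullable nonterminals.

{ S }

Directly nullable (have an ''-production): S.
No other nonterminal has a production whose RHS symbols are all nullable.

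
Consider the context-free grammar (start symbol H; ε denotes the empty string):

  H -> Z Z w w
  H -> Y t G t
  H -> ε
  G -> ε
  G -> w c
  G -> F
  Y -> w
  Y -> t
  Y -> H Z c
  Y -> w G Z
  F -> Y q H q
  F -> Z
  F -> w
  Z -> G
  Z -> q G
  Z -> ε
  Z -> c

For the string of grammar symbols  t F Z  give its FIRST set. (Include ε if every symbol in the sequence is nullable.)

{ t }

t is a terminal; add {t} and stop.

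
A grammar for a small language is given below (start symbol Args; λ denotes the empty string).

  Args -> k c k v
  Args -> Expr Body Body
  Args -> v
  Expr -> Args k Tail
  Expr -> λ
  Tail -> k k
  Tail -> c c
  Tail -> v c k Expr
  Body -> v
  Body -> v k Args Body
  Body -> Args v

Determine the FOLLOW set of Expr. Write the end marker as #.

{ k, v }

In Args -> Expr Body Body: add FIRST(Body Body) = { k, v }.
In Tail -> v c k Expr: Expr is at the end, add FOLLOW(Tail) = { k, v }.
Union: FOLLOW(Expr) = { k, v }.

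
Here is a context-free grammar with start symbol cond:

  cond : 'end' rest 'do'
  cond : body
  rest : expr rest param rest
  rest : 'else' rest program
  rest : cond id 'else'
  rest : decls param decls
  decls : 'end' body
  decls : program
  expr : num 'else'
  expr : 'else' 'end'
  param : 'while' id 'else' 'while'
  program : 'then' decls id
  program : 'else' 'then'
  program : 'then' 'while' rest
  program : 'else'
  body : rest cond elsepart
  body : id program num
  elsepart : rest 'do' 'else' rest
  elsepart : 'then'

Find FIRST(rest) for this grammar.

{ 'else', 'end', 'then', id, num }

From rest : expr rest param rest: add FIRST(expr) = { 'else', num }.
rest : 'else' rest program contributes {'else'}.
From rest : cond id 'else': add FIRST(cond) = { 'else', 'end', 'then', id, num }.
From rest : decls param decls: add FIRST(decls) = { 'else', 'end', 'then' }.
Union: FIRST(rest) = { 'else', 'end', 'then', id, num }.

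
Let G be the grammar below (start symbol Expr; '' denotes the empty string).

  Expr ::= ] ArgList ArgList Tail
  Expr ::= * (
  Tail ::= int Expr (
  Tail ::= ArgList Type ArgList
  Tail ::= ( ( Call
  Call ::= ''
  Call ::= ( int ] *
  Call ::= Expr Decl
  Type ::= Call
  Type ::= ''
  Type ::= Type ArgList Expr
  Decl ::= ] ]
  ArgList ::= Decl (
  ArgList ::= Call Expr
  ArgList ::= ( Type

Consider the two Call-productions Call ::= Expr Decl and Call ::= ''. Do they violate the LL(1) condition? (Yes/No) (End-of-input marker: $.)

Yes

FIRST(Expr Decl) = { *, ] } and FIRST('') = { '' }.
The second alternative is nullable and FOLLOW(Call) = { $, (, *, ], int } shares * with FIRST of the first — conflict.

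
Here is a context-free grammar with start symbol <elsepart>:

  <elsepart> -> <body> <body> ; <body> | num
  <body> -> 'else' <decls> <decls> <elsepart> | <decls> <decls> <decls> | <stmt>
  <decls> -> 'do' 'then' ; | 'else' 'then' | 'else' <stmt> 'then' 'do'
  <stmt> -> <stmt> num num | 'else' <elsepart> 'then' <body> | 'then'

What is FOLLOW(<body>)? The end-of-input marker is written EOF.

In <elsepart> -> <body> <body> ; <body>: add FIRST(<body> ; <body>) = { 'do', 'else', 'then' }.
In <elsepart> -> <body> <body> ; <body>: add FIRST(; <body>) = { ; }.
In <elsepart> -> <body> <body> ; <body>: <body> is at the end, add FOLLOW(<elsepart>) = { EOF, 'do', 'else', 'then', ;, num }.
In <stmt> -> 'else' <elsepart> 'then' <body>: <body> is at the end, add FOLLOW(<stmt>) = { EOF, 'do', 'else', 'then', ;, num }.
Union: FOLLOW(<body>) = { EOF, 'do', 'else', 'then', ;, num }.

{ EOF, 'do', 'else', 'then', ;, num }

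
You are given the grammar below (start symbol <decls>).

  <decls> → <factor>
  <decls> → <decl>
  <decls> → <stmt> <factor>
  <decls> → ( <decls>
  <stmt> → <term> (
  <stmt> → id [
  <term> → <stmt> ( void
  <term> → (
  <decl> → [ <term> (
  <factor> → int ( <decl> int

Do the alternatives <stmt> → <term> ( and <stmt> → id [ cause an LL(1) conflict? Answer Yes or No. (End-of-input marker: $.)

FIRST(<term> () = { (, id } and FIRST(id [) = { id }.
Both contain id, so the two alternatives are not disjoint — LL(1) conflict.

Yes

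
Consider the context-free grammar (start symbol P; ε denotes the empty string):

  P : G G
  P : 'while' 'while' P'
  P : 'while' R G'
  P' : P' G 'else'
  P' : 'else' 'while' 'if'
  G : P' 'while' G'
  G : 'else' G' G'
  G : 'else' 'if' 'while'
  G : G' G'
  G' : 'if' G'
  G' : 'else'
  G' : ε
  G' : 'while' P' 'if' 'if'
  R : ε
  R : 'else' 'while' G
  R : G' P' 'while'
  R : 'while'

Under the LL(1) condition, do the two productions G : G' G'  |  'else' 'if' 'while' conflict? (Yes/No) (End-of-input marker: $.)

FIRST(G' G') = { 'else', 'if', 'while', ε } and FIRST('else' 'if' 'while') = { 'else' }.
Both contain 'else', so the two alternatives are not disjoint — LL(1) conflict.

Yes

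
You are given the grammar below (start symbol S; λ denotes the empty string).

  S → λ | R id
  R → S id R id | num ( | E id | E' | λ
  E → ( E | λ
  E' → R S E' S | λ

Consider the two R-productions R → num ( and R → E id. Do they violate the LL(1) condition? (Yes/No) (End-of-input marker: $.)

FIRST(num () = { num } and FIRST(E id) = { (, id }.
The FIRST sets are disjoint and neither alternative is nullable — no conflict.

No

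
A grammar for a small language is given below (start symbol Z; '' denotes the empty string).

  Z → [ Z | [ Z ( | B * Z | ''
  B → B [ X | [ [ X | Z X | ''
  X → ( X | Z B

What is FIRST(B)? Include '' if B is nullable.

From B → B [ X: B nullable, take FIRST(B) ∪ {[} = { (, *, [ }.
B → [ [ X contributes {[}.
From B → Z X: Z, X nullable, take FIRST(Z) ∪ FIRST(X) = { (, *, [ }; also '' since the whole RHS is nullable.
B → '' contributes ''.
Union: FIRST(B) = { (, *, [, '' }.

{ (, *, [, '' }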